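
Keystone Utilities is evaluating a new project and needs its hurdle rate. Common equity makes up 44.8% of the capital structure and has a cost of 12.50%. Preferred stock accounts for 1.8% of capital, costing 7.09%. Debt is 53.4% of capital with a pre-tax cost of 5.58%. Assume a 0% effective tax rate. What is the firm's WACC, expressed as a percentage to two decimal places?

8.71%

After-tax cost of debt = 5.58% × (1 − 0%) = 5.5800%.
WACC = 0.448 × 12.5000% + 0.018 × 7.0900% + 0.534 × 5.5800% = 8.7073%.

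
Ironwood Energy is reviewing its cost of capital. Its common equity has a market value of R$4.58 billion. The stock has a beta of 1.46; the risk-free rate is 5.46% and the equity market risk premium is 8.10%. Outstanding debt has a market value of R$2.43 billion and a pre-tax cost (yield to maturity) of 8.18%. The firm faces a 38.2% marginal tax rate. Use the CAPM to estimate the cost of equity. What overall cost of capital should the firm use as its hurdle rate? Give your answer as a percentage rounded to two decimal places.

Cost of equity via CAPM: Re = 5.46% + 1.46 × 8.1% = 17.2860%.
Total capital V = 4.58 + 2.43 = 7.01.
Equity: weight = 4.58/7.01 = 0.6534; cost = 17.286%.
Debt: weight = 2.43/7.01 = 0.3466; after-tax cost = 8.18% × (1 − 38.2%) = 5.0552%.
WACC = 0.6534 × 17.2860% + 0.3466 × 5.0552% = 13.0462%.

13.05%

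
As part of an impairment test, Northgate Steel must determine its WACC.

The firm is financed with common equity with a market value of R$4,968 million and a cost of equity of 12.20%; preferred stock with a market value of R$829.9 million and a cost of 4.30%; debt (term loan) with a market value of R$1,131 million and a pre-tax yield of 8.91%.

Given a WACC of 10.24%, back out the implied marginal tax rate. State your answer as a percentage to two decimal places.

32.78%

Total capital V = 4968 + 829.9 + 1131 = 6928.9.
Equity weight = 4968/6928.9 = 0.7170.
Preferred weight = 829.9/6928.9 = 0.1198.
Term loan weight = 1131/6928.9 = 0.1632.
Equity contribution = 0.7170 × 12.2% = 8.7474%.
Preferred contribution = 0.1198 × 4.3% = 0.5150%.
Debt contribution must be 10.24% − 9.2624% = 0.9776%.
0.1632 × 8.91% × (1 − T) = 0.9776%  ⇒  (1 − T) = 0.6722.
T = 32.7813%.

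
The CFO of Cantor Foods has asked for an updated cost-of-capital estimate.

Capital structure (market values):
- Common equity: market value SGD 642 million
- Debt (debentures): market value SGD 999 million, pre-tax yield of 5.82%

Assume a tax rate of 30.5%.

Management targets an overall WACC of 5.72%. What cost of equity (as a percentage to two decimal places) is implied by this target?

8.33%

Total capital V = 642 + 999 = 1641.
Equity weight = 642/1641 = 0.3912.
Debentures weight = 999/1641 = 0.6088.
Debt contribution = 0.6088 × 5.82% × (1 − 30.5%) = 2.4624%.
Required equity contribution = 5.72% − 2.4624% = 3.2576%.
Re = 3.2576% / 0.3912 = 8.3266%.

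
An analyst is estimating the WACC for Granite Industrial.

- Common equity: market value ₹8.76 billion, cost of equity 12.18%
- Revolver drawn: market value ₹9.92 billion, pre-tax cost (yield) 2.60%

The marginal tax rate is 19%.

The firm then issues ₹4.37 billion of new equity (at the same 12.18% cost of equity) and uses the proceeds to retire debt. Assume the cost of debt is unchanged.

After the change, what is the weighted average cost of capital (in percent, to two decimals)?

After the change:
Total capital V = 13.13 + 5.55 = 18.68.
Equity: weight = 13.13/18.68 = 0.7029; cost = 12.18%.
Revolver drawn: weight = 5.55/18.68 = 0.2971; after-tax cost = 2.6% × (1 − 19%) = 2.1060%.
WACC = 0.7029 × 12.1800% + 0.2971 × 2.1060% = 9.1869%.

9.19%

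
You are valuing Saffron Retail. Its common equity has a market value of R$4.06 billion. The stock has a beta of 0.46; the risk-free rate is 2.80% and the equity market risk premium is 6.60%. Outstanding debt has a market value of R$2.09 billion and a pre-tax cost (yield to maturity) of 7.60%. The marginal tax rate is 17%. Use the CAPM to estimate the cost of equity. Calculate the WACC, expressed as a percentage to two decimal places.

6.00%

Cost of equity via CAPM: Re = 2.8% + 0.46 × 6.6% = 5.8360%.
Total capital V = 4.06 + 2.09 = 6.15.
Equity: weight = 4.06/6.15 = 0.6602; cost = 5.836%.
Debt: weight = 2.09/6.15 = 0.3398; after-tax cost = 7.6% × (1 − 17%) = 6.3080%.
WACC = 0.6602 × 5.8360% + 0.3398 × 6.3080% = 5.9964%.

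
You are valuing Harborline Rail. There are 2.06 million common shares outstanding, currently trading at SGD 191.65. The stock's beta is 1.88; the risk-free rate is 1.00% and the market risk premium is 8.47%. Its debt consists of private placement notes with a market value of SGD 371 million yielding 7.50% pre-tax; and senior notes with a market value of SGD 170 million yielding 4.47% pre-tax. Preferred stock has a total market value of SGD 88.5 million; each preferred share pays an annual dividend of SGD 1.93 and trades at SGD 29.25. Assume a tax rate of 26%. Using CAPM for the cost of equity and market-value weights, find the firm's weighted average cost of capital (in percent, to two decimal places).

Cost of equity via CAPM: Re = 1.0% + 1.88 × 8.47% = 16.9236%.
Cost of preferred: Rp = 1.93 / 29.25 = 6.5983%.
Market value of equity E = 191.65 × 2.06m = 394.799m.
Total capital V = 394.799 + 88.5 + 371 + 170 = 1024.299.
Equity: weight = 394.799/1024.299 = 0.3854; cost = 16.9236%.
Preferred: weight = 88.5/1024.299 = 0.0864; cost = 6.5983%.
Private placement notes: weight = 371/1024.299 = 0.3622; after-tax cost = 7.5% × (1 − 26%) = 5.5500%.
Senior notes: weight = 170/1024.299 = 0.1660; after-tax cost = 4.47% × (1 − 26%) = 3.3078%.
WACC = 0.3854 × 16.9236% + 0.0864 × 6.5983% + 0.3622 × 5.5500% + 0.1660 × 3.3078% = 9.6522%.

9.65%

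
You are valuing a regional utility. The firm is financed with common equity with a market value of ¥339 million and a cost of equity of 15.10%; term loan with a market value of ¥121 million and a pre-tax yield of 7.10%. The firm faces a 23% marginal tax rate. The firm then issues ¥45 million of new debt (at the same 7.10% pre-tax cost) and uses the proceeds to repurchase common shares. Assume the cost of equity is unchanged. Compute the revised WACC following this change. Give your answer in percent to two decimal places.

After the change:
Total capital V = 294 + 166 = 460.
Equity: weight = 294/460 = 0.6391; cost = 15.1%.
Term loan: weight = 166/460 = 0.3609; after-tax cost = 7.1% × (1 − 23%) = 5.4670%.
WACC = 0.6391 × 15.1000% + 0.3609 × 5.4670% = 11.6237%.

11.62%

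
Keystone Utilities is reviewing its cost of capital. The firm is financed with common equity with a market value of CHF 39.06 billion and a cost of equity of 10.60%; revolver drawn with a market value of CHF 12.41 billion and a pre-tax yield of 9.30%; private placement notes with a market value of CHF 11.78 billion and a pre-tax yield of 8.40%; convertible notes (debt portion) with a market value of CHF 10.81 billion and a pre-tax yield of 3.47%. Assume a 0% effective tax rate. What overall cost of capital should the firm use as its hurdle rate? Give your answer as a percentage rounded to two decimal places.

Total capital V = 39.06 + 12.41 + 11.78 + 10.81 = 74.06.
Equity: weight = 39.06/74.06 = 0.5274; cost = 10.6%.
Revolver drawn: weight = 12.41/74.06 = 0.1676; after-tax cost = 9.3% × (1 − 0%) = 9.3000%.
Private placement notes: weight = 11.78/74.06 = 0.1591; after-tax cost = 8.4% × (1 − 0%) = 8.4000%.
Convertible notes (debt portion): weight = 10.81/74.06 = 0.1460; after-tax cost = 3.47% × (1 − 0%) = 3.4700%.
WACC = 0.5274 × 10.6000% + 0.1676 × 9.3000% + 0.1591 × 8.4000% + 0.1460 × 3.4700% = 8.9915%.

8.99%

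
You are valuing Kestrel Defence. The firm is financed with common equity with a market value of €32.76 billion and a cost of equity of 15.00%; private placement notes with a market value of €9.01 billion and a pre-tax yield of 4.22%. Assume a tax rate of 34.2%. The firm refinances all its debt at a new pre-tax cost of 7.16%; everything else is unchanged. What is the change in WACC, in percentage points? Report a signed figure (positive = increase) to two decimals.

+0.42 pp

Current WACC:
Total capital V = 32.76 + 9.01 = 41.77.
Equity: weight = 32.76/41.77 = 0.7843; cost = 15%.
Private placement notes: weight = 9.01/41.77 = 0.2157; after-tax cost = 4.22% × (1 − 34.2%) = 2.7768%.
WACC = 0.7843 × 15.0000% + 0.2157 × 2.7768% = 12.3634%.
After the change:
Total capital V = 32.76 + 9.01 = 41.77.
Equity: weight = 32.76/41.77 = 0.7843; cost = 15%.
Private placement notes: weight = 9.01/41.77 = 0.2157; after-tax cost = 7.16% × (1 − 34.2%) = 4.7113%.
WACC = 0.7843 × 15.0000% + 0.2157 × 4.7113% = 12.7807%.
Change in WACC = 12.7807% − 12.3634% = 0.4173 pp.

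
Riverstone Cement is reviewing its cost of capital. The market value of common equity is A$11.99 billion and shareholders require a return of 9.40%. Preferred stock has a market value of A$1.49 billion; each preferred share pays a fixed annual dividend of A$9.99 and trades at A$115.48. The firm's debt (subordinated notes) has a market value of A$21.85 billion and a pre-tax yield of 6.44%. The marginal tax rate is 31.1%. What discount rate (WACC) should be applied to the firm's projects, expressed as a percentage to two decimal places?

Cost of preferred: Rp = 9.99 / 115.48 = 8.6508%.
Total capital V = 11.99 + 1.49 + 21.85 = 35.33.
Equity: weight = 11.99/35.33 = 0.3394; cost = 9.4%.
Preferred: weight = 1.49/35.33 = 0.0422; cost = 8.6508%.
Subordinated notes: weight = 21.85/35.33 = 0.6185; after-tax cost = 6.44% × (1 − 31.1%) = 4.4372%.
WACC = 0.3394 × 9.4000% + 0.0422 × 8.6508% + 0.6185 × 4.4372% = 6.2991%.

6.30%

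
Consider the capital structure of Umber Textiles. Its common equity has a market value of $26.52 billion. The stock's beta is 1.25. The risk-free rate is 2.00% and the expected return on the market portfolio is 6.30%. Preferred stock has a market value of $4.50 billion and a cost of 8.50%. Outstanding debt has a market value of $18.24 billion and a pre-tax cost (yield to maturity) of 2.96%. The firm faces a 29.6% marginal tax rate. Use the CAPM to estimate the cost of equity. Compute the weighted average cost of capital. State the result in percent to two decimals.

5.52%

Market risk premium = 6.3% − 2.0% = 4.3%.
Cost of equity via CAPM: Re = 2.0% + 1.25 × 4.3% = 7.3750%.
Total capital V = 26.52 + 4.5 + 18.24 = 49.26.
Equity: weight = 26.52/49.26 = 0.5384; cost = 7.375%.
Preferred: weight = 4.5/49.26 = 0.0914; cost = 8.5%.
Debt: weight = 18.24/49.26 = 0.3703; after-tax cost = 2.96% × (1 − 29.6%) = 2.0838%.
WACC = 0.5384 × 7.3750% + 0.0914 × 8.5000% + 0.3703 × 2.0838% = 5.5186%.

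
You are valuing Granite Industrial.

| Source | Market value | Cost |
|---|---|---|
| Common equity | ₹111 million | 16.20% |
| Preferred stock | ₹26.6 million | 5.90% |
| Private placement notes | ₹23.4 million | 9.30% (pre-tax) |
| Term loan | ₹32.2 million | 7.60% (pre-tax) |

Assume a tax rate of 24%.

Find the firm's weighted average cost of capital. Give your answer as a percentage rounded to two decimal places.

11.94%

Total capital V = 111 + 26.6 + 23.4 + 32.2 = 193.2.
Equity: weight = 111/193.2 = 0.5745; cost = 16.2%.
Preferred: weight = 26.6/193.2 = 0.1377; cost = 5.9%.
Private placement notes: weight = 23.4/193.2 = 0.1211; after-tax cost = 9.3% × (1 − 24%) = 7.0680%.
Term loan: weight = 32.2/193.2 = 0.1667; after-tax cost = 7.6% × (1 − 24%) = 5.7760%.
WACC = 0.5745 × 16.2000% + 0.1377 × 5.9000% + 0.1211 × 7.0680% + 0.1667 × 5.7760% = 11.9385%.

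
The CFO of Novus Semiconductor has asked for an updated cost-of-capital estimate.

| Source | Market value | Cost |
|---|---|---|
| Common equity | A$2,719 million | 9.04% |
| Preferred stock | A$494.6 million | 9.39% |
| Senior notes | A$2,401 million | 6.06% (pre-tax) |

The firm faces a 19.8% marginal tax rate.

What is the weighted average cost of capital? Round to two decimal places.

Total capital V = 2719 + 494.6 + 2401 = 5614.6.
Equity: weight = 2719/5614.6 = 0.4843; cost = 9.04%.
Preferred: weight = 494.6/5614.6 = 0.0881; cost = 9.39%.
Senior notes: weight = 2401/5614.6 = 0.4276; after-tax cost = 6.06% × (1 − 19.8%) = 4.8601%.
WACC = 0.4843 × 9.0400% + 0.0881 × 9.3900% + 0.4276 × 4.8601% = 7.2834%.

7.28%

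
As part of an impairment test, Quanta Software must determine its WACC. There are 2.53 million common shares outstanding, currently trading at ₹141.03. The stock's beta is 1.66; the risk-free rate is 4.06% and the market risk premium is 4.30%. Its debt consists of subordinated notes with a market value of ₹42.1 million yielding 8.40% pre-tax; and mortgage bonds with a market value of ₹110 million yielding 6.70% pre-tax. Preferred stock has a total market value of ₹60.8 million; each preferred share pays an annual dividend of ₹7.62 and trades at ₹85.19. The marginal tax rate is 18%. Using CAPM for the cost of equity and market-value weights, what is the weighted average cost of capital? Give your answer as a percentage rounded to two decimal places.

Cost of equity via CAPM: Re = 4.06% + 1.66 × 4.3% = 11.1980%.
Cost of preferred: Rp = 7.62 / 85.19 = 8.9447%.
Market value of equity E = 141.03 × 2.53m = 356.8059m.
Total capital V = 356.8059 + 60.8 + 42.1 + 110 = 569.7059.
Equity: weight = 356.8059/569.7059 = 0.6263; cost = 11.198%.
Preferred: weight = 60.8/569.7059 = 0.1067; cost = 8.9447%.
Subordinated notes: weight = 42.1/569.7059 = 0.0739; after-tax cost = 8.4% × (1 − 18%) = 6.8880%.
Mortgage bonds: weight = 110/569.7059 = 0.1931; after-tax cost = 6.7% × (1 − 18%) = 5.4940%.
WACC = 0.6263 × 11.1980% + 0.1067 × 8.9447% + 0.0739 × 6.8880% + 0.1931 × 5.4940% = 9.5377%.

9.54%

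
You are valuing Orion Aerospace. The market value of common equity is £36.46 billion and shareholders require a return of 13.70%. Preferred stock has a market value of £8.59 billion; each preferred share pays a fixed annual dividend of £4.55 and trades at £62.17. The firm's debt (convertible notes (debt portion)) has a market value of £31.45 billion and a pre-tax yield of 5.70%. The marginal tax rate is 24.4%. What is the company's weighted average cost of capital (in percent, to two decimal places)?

Cost of preferred: Rp = 4.55 / 62.17 = 7.3186%.
Total capital V = 36.46 + 8.59 + 31.45 = 76.5.
Equity: weight = 36.46/76.5 = 0.4766; cost = 13.7%.
Preferred: weight = 8.59/76.5 = 0.1123; cost = 7.3186%.
Convertible notes (debt portion): weight = 31.45/76.5 = 0.4111; after-tax cost = 5.7% × (1 − 24.4%) = 4.3092%.
WACC = 0.4766 × 13.7000% + 0.1123 × 7.3186% + 0.4111 × 4.3092% = 9.1228%.

9.12%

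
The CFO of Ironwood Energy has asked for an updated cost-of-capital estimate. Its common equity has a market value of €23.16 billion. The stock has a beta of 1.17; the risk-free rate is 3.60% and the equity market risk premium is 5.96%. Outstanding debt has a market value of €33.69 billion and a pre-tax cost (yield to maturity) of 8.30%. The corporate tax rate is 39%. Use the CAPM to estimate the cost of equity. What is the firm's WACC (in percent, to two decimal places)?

Cost of equity via CAPM: Re = 3.6% + 1.17 × 5.96% = 10.5732%.
Total capital V = 23.16 + 33.69 = 56.85.
Equity: weight = 23.16/56.85 = 0.4074; cost = 10.5732%.
Debt: weight = 33.69/56.85 = 0.5926; after-tax cost = 8.3% × (1 − 39%) = 5.0630%.
WACC = 0.4074 × 10.5732% + 0.5926 × 5.0630% = 7.3078%.

7.31%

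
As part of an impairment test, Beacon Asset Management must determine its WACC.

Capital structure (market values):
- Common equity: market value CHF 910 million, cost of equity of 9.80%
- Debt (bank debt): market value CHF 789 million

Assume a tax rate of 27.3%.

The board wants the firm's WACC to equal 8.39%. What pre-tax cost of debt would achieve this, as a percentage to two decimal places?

9.30%

Total capital V = 910 + 789 = 1699.
Equity weight = 910/1699 = 0.5356.
Bank debt weight = 789/1699 = 0.4644.
Equity contribution = 0.5356 × 9.8% = 5.2490%.
Remaining for debt = 8.39% − 5.2490% = 3.1410%.
Rd × (1 − 27.3%) × 0.4644 = 3.1410%  ⇒  Rd = 9.3037%.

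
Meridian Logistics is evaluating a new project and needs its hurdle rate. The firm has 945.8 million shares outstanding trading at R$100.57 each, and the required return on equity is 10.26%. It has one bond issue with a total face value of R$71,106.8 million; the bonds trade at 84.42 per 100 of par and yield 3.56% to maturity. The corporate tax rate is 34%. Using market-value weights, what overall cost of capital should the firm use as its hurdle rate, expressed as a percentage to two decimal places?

7.20%

Market value of equity E = 100.57 × 945.8m = 95119.106m. Market value of debt D = 71106.8m × 84.42/100 = 60028.36056m.
Total capital V = 95119.106 + 60028.36056 = 155147.46656.
Equity: weight = 95119.106/155147.46656 = 0.6131; cost = 10.26%.
Bonds outstanding: weight = 60028.36056/155147.46656 = 0.3869; after-tax cost = 3.56% × (1 − 34%) = 2.3496%.
WACC = 0.6131 × 10.2600% + 0.3869 × 2.3496% = 7.1994%.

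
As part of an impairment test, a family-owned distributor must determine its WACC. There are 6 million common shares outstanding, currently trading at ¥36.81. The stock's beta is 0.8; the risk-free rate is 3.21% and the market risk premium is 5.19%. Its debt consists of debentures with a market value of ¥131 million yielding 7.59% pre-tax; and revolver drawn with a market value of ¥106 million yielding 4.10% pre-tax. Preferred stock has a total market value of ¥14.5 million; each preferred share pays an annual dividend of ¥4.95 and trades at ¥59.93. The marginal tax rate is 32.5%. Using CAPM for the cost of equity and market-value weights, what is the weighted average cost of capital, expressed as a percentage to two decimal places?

Cost of equity via CAPM: Re = 3.21% + 0.8 × 5.19% = 7.3620%.
Cost of preferred: Rp = 4.95 / 59.93 = 8.2596%.
Market value of equity E = 36.81 × 6m = 220.86m.
Total capital V = 220.86 + 14.5 + 131 + 106 = 472.36.
Equity: weight = 220.86/472.36 = 0.4676; cost = 7.362%.
Preferred: weight = 14.5/472.36 = 0.0307; cost = 8.2596%.
Debentures: weight = 131/472.36 = 0.2773; after-tax cost = 7.59% × (1 − 32.5%) = 5.1233%.
Revolver drawn: weight = 106/472.36 = 0.2244; after-tax cost = 4.1% × (1 − 32.5%) = 2.7675%.
WACC = 0.4676 × 7.3620% + 0.0307 × 8.2596% + 0.2773 × 5.1233% + 0.2244 × 2.7675% = 5.7376%.

5.74%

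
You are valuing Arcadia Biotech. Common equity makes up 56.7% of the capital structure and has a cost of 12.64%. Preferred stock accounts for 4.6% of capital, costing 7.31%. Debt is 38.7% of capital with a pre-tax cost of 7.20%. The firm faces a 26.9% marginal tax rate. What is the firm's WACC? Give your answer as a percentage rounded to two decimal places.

After-tax cost of debt = 7.2% × (1 − 26.9%) = 5.2632%.
WACC = 0.567 × 12.6400% + 0.046 × 7.3100% + 0.387 × 5.2632% = 9.5400%.

9.54%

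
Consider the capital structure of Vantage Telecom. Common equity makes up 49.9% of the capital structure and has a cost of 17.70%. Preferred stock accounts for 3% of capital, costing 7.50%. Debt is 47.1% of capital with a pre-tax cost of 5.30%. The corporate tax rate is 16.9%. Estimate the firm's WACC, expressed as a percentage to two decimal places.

After-tax cost of debt = 5.3% × (1 − 16.9%) = 4.4043%.
WACC = 0.499 × 17.7000% + 0.030 × 7.5000% + 0.471 × 4.4043% = 11.1317%.

11.13%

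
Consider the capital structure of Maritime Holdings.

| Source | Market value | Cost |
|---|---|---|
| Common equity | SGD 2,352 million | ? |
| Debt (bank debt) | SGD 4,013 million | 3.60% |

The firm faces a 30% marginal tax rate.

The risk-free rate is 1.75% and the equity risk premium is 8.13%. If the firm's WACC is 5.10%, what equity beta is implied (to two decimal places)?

0.95

Total capital V = 2352 + 4013 = 6365.
Equity weight = 2352/6365 = 0.3695.
Bank debt weight = 4013/6365 = 0.6305.
Debt contribution = 0.6305 × 3.6% × (1 − 30%) = 1.5888%.
Required equity contribution = 5.1% − 1.5888% = 3.5112%  ⇒  Re = 9.5020%.
CAPM: 9.5020% = 1.75% + β × 8.13%  ⇒  β = 0.9535.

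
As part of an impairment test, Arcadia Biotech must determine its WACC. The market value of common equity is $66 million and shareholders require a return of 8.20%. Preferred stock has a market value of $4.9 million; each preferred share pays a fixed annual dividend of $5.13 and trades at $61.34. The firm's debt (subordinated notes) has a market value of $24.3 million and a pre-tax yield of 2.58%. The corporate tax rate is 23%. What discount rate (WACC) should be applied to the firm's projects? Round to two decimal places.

6.62%

Cost of preferred: Rp = 5.13 / 61.34 = 8.3632%.
Total capital V = 66 + 4.9 + 24.3 = 95.2.
Equity: weight = 66/95.2 = 0.6933; cost = 8.2%.
Preferred: weight = 4.9/95.2 = 0.0515; cost = 8.3632%.
Subordinated notes: weight = 24.3/95.2 = 0.2553; after-tax cost = 2.58% × (1 − 23%) = 1.9866%.
WACC = 0.6933 × 8.2000% + 0.0515 × 8.3632% + 0.2553 × 1.9866% = 6.6224%.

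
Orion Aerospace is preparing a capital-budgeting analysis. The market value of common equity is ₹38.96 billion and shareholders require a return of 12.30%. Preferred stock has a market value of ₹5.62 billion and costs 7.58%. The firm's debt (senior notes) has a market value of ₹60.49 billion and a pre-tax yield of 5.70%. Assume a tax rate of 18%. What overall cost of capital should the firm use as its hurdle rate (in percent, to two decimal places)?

Total capital V = 38.96 + 5.62 + 60.49 = 105.07.
Equity: weight = 38.96/105.07 = 0.3708; cost = 12.3%.
Preferred: weight = 5.62/105.07 = 0.0535; cost = 7.58%.
Senior notes: weight = 60.49/105.07 = 0.5757; after-tax cost = 5.7% × (1 − 18%) = 4.6740%.
WACC = 0.3708 × 12.3000% + 0.0535 × 7.5800% + 0.5757 × 4.6740% = 7.6572%.

7.66%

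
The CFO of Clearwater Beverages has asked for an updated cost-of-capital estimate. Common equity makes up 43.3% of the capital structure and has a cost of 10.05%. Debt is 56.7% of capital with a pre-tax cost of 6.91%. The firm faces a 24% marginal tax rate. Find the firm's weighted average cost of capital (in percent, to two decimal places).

7.33%

After-tax cost of debt = 6.91% × (1 − 24%) = 5.2516%.
WACC = 0.433 × 10.0500% + 0.567 × 5.2516% = 7.3293%.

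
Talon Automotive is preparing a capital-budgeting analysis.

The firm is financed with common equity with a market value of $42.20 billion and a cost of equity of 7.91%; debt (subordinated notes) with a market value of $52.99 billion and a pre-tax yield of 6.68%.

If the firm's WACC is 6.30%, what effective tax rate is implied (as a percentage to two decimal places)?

24.88%

Total capital V = 42.2 + 52.99 = 95.19.
Equity weight = 42.2/95.19 = 0.4433.
Subordinated notes weight = 52.99/95.19 = 0.5567.
Equity contribution = 0.4433 × 7.91% = 3.5067%.
Debt contribution must be 6.3% − 3.5067% = 2.7933%.
0.5567 × 6.68% × (1 − T) = 2.7933%  ⇒  (1 − T) = 0.7512.
T = 24.8827%.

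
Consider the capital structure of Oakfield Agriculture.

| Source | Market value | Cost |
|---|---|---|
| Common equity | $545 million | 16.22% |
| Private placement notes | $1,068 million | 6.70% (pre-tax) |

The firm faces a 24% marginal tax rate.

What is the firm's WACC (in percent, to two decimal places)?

Total capital V = 545 + 1068 = 1613.
Equity: weight = 545/1613 = 0.3379; cost = 16.22%.
Private placement notes: weight = 1068/1613 = 0.6621; after-tax cost = 6.7% × (1 − 24%) = 5.0920%.
WACC = 0.3379 × 16.2200% + 0.6621 × 5.0920% = 8.8519%.

8.85%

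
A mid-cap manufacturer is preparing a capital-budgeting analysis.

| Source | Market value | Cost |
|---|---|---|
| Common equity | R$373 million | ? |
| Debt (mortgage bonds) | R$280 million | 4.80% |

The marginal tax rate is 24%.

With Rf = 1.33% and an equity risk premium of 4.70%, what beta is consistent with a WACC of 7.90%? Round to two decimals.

2.08

Total capital V = 373 + 280 = 653.
Equity weight = 373/653 = 0.5712.
Mortgage bonds weight = 280/653 = 0.4288.
Debt contribution = 0.4288 × 4.8% × (1 − 24%) = 1.5642%.
Required equity contribution = 7.9% − 1.5642% = 6.3358%  ⇒  Re = 11.0918%.
CAPM: 11.0918% = 1.33% + β × 4.7%  ⇒  β = 2.0770.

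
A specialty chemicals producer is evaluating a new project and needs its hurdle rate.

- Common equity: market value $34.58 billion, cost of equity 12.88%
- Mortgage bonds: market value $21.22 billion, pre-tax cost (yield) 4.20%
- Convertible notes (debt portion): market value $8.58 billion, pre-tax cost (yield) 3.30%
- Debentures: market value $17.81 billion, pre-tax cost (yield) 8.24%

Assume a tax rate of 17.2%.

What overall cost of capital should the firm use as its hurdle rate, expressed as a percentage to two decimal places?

Total capital V = 34.58 + 21.22 + 8.58 + 17.81 = 82.19.
Equity: weight = 34.58/82.19 = 0.4207; cost = 12.88%.
Mortgage bonds: weight = 21.22/82.19 = 0.2582; after-tax cost = 4.2% × (1 − 17.2%) = 3.4776%.
Convertible notes (debt portion): weight = 8.58/82.19 = 0.1044; after-tax cost = 3.3% × (1 − 17.2%) = 2.7324%.
Debentures: weight = 17.81/82.19 = 0.2167; after-tax cost = 8.24% × (1 − 17.2%) = 6.8227%.
WACC = 0.4207 × 12.8800% + 0.2582 × 3.4776% + 0.1044 × 2.7324% + 0.2167 × 6.8227% = 8.0806%.

8.08%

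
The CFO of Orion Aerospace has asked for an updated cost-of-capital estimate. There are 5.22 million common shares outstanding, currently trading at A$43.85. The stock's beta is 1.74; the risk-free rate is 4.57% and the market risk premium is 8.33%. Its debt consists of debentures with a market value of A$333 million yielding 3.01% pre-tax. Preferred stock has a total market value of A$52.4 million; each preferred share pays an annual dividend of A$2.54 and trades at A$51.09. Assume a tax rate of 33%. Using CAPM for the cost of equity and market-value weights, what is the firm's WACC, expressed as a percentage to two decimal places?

8.62%

Cost of equity via CAPM: Re = 4.57% + 1.74 × 8.33% = 19.0642%.
Cost of preferred: Rp = 2.54 / 51.09 = 4.9716%.
Market value of equity E = 43.85 × 5.22m = 228.897m.
Total capital V = 228.897 + 52.4 + 333 = 614.297.
Equity: weight = 228.897/614.297 = 0.3726; cost = 19.0642%.
Preferred: weight = 52.4/614.297 = 0.0853; cost = 4.9716%.
Debentures: weight = 333/614.297 = 0.5421; after-tax cost = 3.01% × (1 − 33%) = 2.0167%.
WACC = 0.3726 × 19.0642% + 0.0853 × 4.9716% + 0.5421 × 2.0167% = 8.6209%.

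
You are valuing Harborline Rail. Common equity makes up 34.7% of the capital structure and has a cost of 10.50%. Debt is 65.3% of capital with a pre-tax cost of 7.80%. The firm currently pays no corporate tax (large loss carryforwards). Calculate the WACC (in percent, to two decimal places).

After-tax cost of debt = 7.8% × (1 − 0%) = 7.8000%.
WACC = 0.347 × 10.5000% + 0.653 × 7.8000% = 8.7369%.

8.74%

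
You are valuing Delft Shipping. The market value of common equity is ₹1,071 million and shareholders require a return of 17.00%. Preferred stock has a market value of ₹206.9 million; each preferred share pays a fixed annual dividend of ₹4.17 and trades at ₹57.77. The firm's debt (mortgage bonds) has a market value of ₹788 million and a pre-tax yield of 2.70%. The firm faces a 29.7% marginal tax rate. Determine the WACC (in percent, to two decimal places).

Cost of preferred: Rp = 4.17 / 57.77 = 7.2183%.
Total capital V = 1071 + 206.9 + 788 = 2065.9.
Equity: weight = 1071/2065.9 = 0.5184; cost = 17%.
Preferred: weight = 206.9/2065.9 = 0.1002; cost = 7.2183%.
Mortgage bonds: weight = 788/2065.9 = 0.3814; after-tax cost = 2.7% × (1 − 29.7%) = 1.8981%.
WACC = 0.5184 × 17.0000% + 0.1002 × 7.2183% + 0.3814 × 1.8981% = 10.2600%.

10.26%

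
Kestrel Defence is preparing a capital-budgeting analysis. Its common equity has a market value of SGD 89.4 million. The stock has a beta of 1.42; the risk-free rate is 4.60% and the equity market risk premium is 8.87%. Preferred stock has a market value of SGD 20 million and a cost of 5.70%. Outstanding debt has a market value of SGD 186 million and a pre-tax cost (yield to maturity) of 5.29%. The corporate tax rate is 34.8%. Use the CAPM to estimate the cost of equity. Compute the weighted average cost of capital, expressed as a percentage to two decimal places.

7.76%

Cost of equity via CAPM: Re = 4.6% + 1.42 × 8.87% = 17.1954%.
Total capital V = 89.4 + 20 + 186 = 295.4.
Equity: weight = 89.4/295.4 = 0.3026; cost = 17.1954%.
Preferred: weight = 20/295.4 = 0.0677; cost = 5.7%.
Debt: weight = 186/295.4 = 0.6297; after-tax cost = 5.29% × (1 − 34.8%) = 3.4491%.
WACC = 0.3026 × 17.1954% + 0.0677 × 5.7000% + 0.6297 × 3.4491% = 7.7617%.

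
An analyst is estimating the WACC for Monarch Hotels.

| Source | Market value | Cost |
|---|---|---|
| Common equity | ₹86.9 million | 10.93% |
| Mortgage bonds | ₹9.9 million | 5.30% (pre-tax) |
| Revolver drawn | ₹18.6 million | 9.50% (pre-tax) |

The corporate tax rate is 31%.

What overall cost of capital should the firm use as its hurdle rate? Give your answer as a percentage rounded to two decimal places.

Total capital V = 86.9 + 9.9 + 18.6 = 115.4.
Equity: weight = 86.9/115.4 = 0.7530; cost = 10.93%.
Mortgage bonds: weight = 9.9/115.4 = 0.0858; after-tax cost = 5.3% × (1 − 31%) = 3.6570%.
Revolver drawn: weight = 18.6/115.4 = 0.1612; after-tax cost = 9.5% × (1 − 31%) = 6.5550%.
WACC = 0.7530 × 10.9300% + 0.0858 × 3.6570% + 0.1612 × 6.5550% = 9.6009%.

9.60%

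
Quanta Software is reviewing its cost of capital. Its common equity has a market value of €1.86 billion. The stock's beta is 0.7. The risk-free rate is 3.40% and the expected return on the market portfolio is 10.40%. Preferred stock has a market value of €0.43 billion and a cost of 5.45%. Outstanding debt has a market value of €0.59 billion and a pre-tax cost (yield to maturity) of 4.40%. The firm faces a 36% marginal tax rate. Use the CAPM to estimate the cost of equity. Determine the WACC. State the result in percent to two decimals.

Market risk premium = 10.4% − 3.4% = 7.0%.
Cost of equity via CAPM: Re = 3.4% + 0.7 × 7.0% = 8.3000%.
Total capital V = 1.86 + 0.43 + 0.59 = 2.88.
Equity: weight = 1.86/2.88 = 0.6458; cost = 8.3%.
Preferred: weight = 0.43/2.88 = 0.1493; cost = 5.45%.
Debt: weight = 0.59/2.88 = 0.2049; after-tax cost = 4.4% × (1 − 36%) = 2.8160%.
WACC = 0.6458 × 8.3000% + 0.1493 × 5.4500% + 0.2049 × 2.8160% = 6.7510%.

6.75%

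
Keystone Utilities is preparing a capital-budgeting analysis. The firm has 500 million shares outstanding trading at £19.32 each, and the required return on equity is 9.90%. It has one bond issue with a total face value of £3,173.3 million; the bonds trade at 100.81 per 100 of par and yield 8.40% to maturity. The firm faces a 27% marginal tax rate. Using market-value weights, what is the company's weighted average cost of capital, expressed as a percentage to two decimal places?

Market value of equity E = 19.32 × 500m = 9660m. Market value of debt D = 3173.3m × 100.81/100 = 3199.00373m.
Total capital V = 9660 + 3199.00373 = 12859.00373.
Equity: weight = 9660/12859.00373 = 0.7512; cost = 9.9%.
Bonds outstanding: weight = 3199.00373/12859.00373 = 0.2488; after-tax cost = 8.4% × (1 − 27%) = 6.1320%.
WACC = 0.7512 × 9.9000% + 0.2488 × 6.1320% = 8.9626%.

8.96%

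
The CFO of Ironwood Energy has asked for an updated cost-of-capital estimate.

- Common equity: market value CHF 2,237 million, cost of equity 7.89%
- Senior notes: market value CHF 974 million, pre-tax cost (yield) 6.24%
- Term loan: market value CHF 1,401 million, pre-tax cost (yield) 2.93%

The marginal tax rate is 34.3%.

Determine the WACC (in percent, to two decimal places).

5.28%

Total capital V = 2237 + 974 + 1401 = 4612.
Equity: weight = 2237/4612 = 0.4850; cost = 7.89%.
Senior notes: weight = 974/4612 = 0.2112; after-tax cost = 6.24% × (1 − 34.3%) = 4.0997%.
Term loan: weight = 1401/4612 = 0.3038; after-tax cost = 2.93% × (1 − 34.3%) = 1.9250%.
WACC = 0.4850 × 7.8900% + 0.2112 × 4.0997% + 0.3038 × 1.9250% = 5.2775%.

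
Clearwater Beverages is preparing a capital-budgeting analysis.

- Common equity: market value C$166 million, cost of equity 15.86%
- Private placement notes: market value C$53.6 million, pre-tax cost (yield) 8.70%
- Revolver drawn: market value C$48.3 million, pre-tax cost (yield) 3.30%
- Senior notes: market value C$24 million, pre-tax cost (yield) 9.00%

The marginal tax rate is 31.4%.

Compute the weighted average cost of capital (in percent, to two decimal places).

Total capital V = 166 + 53.6 + 48.3 + 24 = 291.9.
Equity: weight = 166/291.9 = 0.5687; cost = 15.86%.
Private placement notes: weight = 53.6/291.9 = 0.1836; after-tax cost = 8.7% × (1 − 31.4%) = 5.9682%.
Revolver drawn: weight = 48.3/291.9 = 0.1655; after-tax cost = 3.3% × (1 − 31.4%) = 2.2638%.
Senior notes: weight = 24/291.9 = 0.0822; after-tax cost = 9% × (1 − 31.4%) = 6.1740%.
WACC = 0.5687 × 15.8600% + 0.1836 × 5.9682% + 0.1655 × 2.2638% + 0.0822 × 6.1740% = 10.9975%.

11.00%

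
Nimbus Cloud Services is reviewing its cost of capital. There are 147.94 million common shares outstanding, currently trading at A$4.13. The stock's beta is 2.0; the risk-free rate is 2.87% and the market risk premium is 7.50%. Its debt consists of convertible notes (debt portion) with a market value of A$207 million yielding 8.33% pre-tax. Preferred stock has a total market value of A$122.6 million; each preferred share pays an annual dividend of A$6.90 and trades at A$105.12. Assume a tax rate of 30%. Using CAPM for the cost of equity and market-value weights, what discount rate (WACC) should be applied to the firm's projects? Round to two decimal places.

Cost of equity via CAPM: Re = 2.87% + 2.0 × 7.5% = 17.8700%.
Cost of preferred: Rp = 6.9 / 105.12 = 6.5639%.
Market value of equity E = 4.13 × 147.94m = 610.9922m.
Total capital V = 610.9922 + 122.6 + 207 = 940.5922.
Equity: weight = 610.9922/940.5922 = 0.6496; cost = 17.87%.
Preferred: weight = 122.6/940.5922 = 0.1303; cost = 6.5639%.
Convertible notes (debt portion): weight = 207/940.5922 = 0.2201; after-tax cost = 8.33% × (1 − 30%) = 5.8310%.
WACC = 0.6496 × 17.8700% + 0.1303 × 6.5639% + 0.2201 × 5.8310% = 13.7469%.

13.75%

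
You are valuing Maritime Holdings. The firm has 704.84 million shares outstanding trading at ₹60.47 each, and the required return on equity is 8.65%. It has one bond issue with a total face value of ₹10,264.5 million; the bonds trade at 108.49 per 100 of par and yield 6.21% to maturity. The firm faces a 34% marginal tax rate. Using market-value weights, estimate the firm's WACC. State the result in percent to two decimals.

7.71%

Market value of equity E = 60.47 × 704.84m = 42621.6748m. Market value of debt D = 10264.5m × 108.49/100 = 11135.95605m.
Total capital V = 42621.6748 + 11135.95605 = 53757.63085.
Equity: weight = 42621.6748/53757.63085 = 0.7928; cost = 8.65%.
Bonds outstanding: weight = 11135.95605/53757.63085 = 0.2072; after-tax cost = 6.21% × (1 − 34%) = 4.0986%.
WACC = 0.7928 × 8.6500% + 0.2072 × 4.0986% = 7.7072%.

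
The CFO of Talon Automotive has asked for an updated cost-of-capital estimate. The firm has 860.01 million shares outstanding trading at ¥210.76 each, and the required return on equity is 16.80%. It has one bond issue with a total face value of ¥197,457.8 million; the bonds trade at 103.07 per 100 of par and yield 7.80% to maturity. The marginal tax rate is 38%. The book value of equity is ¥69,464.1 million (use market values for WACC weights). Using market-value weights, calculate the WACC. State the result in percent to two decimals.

10.47%

Market value of equity E = 210.76 × 860.01m = 181255.7076m. Market value of debt D = 197457.8m × 103.07/100 = 203519.75446m.
Total capital V = 181255.7076 + 203519.75446 = 384775.46206.
Equity: weight = 181255.7076/384775.46206 = 0.4711; cost = 16.8%.
Bonds outstanding: weight = 203519.75446/384775.46206 = 0.5289; after-tax cost = 7.8% × (1 − 38%) = 4.8360%.
WACC = 0.4711 × 16.8000% + 0.5289 × 4.8360% = 10.4719%.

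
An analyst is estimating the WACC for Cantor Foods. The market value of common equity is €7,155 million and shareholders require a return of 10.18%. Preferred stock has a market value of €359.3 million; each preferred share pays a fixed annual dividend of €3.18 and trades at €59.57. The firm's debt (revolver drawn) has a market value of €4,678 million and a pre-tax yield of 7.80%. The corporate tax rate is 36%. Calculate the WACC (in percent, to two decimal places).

Cost of preferred: Rp = 3.18 / 59.57 = 5.3383%.
Total capital V = 7155 + 359.3 + 4678 = 12192.3.
Equity: weight = 7155/12192.3 = 0.5868; cost = 10.18%.
Preferred: weight = 359.3/12192.3 = 0.0295; cost = 5.3383%.
Revolver drawn: weight = 4678/12192.3 = 0.3837; after-tax cost = 7.8% × (1 − 36%) = 4.9920%.
WACC = 0.5868 × 10.1800% + 0.0295 × 5.3383% + 0.3837 × 4.9920% = 8.0468%.

8.05%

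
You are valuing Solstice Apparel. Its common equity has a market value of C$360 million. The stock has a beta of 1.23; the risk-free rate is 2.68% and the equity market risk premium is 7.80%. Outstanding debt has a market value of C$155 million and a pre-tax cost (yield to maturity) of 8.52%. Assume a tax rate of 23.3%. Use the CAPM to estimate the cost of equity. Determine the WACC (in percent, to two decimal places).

10.55%

Cost of equity via CAPM: Re = 2.68% + 1.23 × 7.8% = 12.2740%.
Total capital V = 360 + 155 = 515.
Equity: weight = 360/515 = 0.6990; cost = 12.274%.
Debt: weight = 155/515 = 0.3010; after-tax cost = 8.52% × (1 − 23.3%) = 6.5348%.
WACC = 0.6990 × 12.2740% + 0.3010 × 6.5348% = 10.5467%.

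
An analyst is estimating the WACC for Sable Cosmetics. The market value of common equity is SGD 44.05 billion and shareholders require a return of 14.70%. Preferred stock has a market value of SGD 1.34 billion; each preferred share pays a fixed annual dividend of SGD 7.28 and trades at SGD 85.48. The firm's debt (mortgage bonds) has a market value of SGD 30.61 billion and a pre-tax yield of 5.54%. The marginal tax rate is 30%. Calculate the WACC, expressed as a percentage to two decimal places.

10.23%

Cost of preferred: Rp = 7.28 / 85.48 = 8.5166%.
Total capital V = 44.05 + 1.34 + 30.61 = 76.
Equity: weight = 44.05/76 = 0.5796; cost = 14.7%.
Preferred: weight = 1.34/76 = 0.0176; cost = 8.5166%.
Mortgage bonds: weight = 30.61/76 = 0.4028; after-tax cost = 5.54% × (1 − 30%) = 3.8780%.
WACC = 0.5796 × 14.7000% + 0.0176 × 8.5166% + 0.4028 × 3.8780% = 10.2323%.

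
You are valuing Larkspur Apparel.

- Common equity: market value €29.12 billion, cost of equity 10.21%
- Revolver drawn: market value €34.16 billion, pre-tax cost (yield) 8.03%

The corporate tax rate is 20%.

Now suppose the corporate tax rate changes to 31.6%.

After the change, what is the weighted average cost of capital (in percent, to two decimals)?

After the change:
Total capital V = 29.12 + 34.16 = 63.28.
Equity: weight = 29.12/63.28 = 0.4602; cost = 10.21%.
Revolver drawn: weight = 34.16/63.28 = 0.5398; after-tax cost = 8.03% × (1 − 31.6%) = 5.4925%.
WACC = 0.4602 × 10.2100% + 0.5398 × 5.4925% = 7.6634%.

7.66%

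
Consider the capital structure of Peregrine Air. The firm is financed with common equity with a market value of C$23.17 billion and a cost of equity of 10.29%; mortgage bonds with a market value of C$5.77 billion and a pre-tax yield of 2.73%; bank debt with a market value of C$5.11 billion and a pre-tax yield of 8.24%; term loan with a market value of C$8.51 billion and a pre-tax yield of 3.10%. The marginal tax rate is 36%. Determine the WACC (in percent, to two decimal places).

Total capital V = 23.17 + 5.77 + 5.11 + 8.51 = 42.56.
Equity: weight = 23.17/42.56 = 0.5444; cost = 10.29%.
Mortgage bonds: weight = 5.77/42.56 = 0.1356; after-tax cost = 2.73% × (1 − 36%) = 1.7472%.
Bank debt: weight = 5.11/42.56 = 0.1201; after-tax cost = 8.24% × (1 − 36%) = 5.2736%.
Term loan: weight = 8.51/42.56 = 0.2000; after-tax cost = 3.1% × (1 − 36%) = 1.9840%.
WACC = 0.5444 × 10.2900% + 0.1356 × 1.7472% + 0.1201 × 5.2736% + 0.2000 × 1.9840% = 6.8687%.

6.87%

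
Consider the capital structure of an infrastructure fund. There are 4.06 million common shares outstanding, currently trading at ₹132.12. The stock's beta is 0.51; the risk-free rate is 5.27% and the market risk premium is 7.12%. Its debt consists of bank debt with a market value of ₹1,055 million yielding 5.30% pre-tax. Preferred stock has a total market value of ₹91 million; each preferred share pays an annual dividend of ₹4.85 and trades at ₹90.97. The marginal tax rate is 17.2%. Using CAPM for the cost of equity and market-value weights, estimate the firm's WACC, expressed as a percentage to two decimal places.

5.88%

Cost of equity via CAPM: Re = 5.27% + 0.51 × 7.12% = 8.9012%.
Cost of preferred: Rp = 4.85 / 90.97 = 5.3314%.
Market value of equity E = 132.12 × 4.06m = 536.4072m.
Total capital V = 536.4072 + 91 + 1055 = 1682.4072.
Equity: weight = 536.4072/1682.4072 = 0.3188; cost = 8.9012%.
Preferred: weight = 91/1682.4072 = 0.0541; cost = 5.3314%.
Bank debt: weight = 1055/1682.4072 = 0.6271; after-tax cost = 5.3% × (1 − 17.2%) = 4.3884%.
WACC = 0.3188 × 8.9012% + 0.0541 × 5.3314% + 0.6271 × 4.3884% = 5.8782%.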